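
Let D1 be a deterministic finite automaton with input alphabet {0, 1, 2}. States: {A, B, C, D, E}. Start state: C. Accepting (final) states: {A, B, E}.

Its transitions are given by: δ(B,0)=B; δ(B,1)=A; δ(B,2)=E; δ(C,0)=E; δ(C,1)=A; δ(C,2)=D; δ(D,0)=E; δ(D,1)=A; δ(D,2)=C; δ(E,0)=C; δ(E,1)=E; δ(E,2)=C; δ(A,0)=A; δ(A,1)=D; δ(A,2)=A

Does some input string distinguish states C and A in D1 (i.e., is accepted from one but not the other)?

Yes

States {B} cannot be reached from the start state, so discard them.
Start with accepting vs non-accepting: {A,E} | {C,D}.
Refine {A,E} on symbol 0: members go to different blocks, giving {A} and {E}.
Stable partition: {A} | {C,D} | {E} — 3 equivalence classes.
C and A end up in different blocks, so they are distinguishable. For instance, the string 'ε' is accepted from only A.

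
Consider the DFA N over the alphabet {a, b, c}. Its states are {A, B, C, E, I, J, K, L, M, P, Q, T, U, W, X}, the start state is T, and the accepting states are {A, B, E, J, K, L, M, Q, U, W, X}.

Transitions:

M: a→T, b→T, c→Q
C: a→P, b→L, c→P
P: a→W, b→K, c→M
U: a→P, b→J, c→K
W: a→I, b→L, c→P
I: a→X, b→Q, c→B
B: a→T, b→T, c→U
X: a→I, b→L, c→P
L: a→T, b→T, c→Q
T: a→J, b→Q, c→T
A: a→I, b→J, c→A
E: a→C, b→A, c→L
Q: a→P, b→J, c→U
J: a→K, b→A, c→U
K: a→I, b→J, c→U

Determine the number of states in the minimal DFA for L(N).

6

First remove the unreachable states {C,E}; 13 states remain.
Start with accepting vs non-accepting: {A,B,J,K,L,M,Q,U,W,X} | {I,P,T}.
Split {A,B,J,K,L,M,Q,U,W,X} by δ(·,a) → {A,B,K,L,M,Q,U,W,X} and {J}.
On input b, block {A,B,K,L,M,Q,U,W,X} splits into {A,K,Q,U} and {B,L,M} and {W,X}.
Refine {I,P,T} on symbol a: members go to different blocks, giving {I,P} and {T}.
The partition is now stable with 6 blocks: {A,K,Q,U} | {I,P} | {J} | {B,L,M} | {W,X} | {T}.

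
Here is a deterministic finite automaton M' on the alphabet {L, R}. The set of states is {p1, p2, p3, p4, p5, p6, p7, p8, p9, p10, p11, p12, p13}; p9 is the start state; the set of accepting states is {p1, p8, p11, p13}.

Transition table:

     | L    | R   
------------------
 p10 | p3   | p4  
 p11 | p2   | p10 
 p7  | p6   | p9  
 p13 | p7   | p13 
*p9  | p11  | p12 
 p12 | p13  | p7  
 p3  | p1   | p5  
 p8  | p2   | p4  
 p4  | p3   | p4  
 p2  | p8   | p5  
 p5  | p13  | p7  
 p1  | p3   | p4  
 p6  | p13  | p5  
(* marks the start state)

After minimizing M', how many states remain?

Start with accepting vs non-accepting: {p1,p8,p11,p13} | {p2,p3,p4,p5,p6,p7,p9,p10,p12}.
Split {p1,p8,p11,p13} by δ(·,R) → {p1,p8,p11} and {p13}.
Split {p2,p3,p4,p5,p6,p7,p9,p10,p12} by δ(·,L) → {p2,p3,p9} and {p4,p7,p10} and {p5,p6,p12}.
On input L, block {p4,p7,p10} splits into {p4,p10} and {p7}.
Split {p5,p6,p12} by δ(·,R) → {p5,p12} and {p6}.
No further refinement is possible. Final partition (7 blocks): {p1,p8,p11} | {p2,p3,p9} | {p13} | {p4,p10} | {p5,p12} | {p7} | {p6}.

7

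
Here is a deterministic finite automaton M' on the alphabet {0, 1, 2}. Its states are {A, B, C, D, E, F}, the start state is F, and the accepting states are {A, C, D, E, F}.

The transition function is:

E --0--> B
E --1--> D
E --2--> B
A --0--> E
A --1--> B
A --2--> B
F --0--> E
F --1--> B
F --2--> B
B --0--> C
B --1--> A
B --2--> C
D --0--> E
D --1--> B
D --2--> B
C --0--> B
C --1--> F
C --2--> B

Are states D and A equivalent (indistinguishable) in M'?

Yes

P0 = {A,C,D,E,F} | {B}.
On input 0, block {A,C,D,E,F} splits into {A,D,F} and {C,E}.
No further refinement is possible. Final partition (3 blocks): {A,D,F} | {B} | {C,E}.
D and A lie in the same block of the stable partition, so they are equivalent — no string distinguishes them.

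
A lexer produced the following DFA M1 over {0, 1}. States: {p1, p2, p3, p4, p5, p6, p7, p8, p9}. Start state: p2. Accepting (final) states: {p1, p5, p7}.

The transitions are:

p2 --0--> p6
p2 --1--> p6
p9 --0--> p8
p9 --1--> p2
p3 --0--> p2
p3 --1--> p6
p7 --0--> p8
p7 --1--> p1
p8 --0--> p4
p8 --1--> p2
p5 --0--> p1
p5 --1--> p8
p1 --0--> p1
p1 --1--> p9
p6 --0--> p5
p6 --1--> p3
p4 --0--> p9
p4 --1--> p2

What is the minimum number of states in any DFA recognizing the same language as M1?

5

First remove the unreachable states {p7}; 8 states remain.
Start with accepting vs non-accepting: {p1,p5} | {p2,p3,p4,p6,p8,p9}.
On input 0, block {p2,p3,p4,p6,p8,p9} splits into {p2,p3,p4,p8,p9} and {p6}.
Split {p2,p3,p4,p8,p9} by δ(·,0) → {p3,p4,p8,p9} and {p2}.
Refine {p3,p4,p8,p9} on symbol 0: members go to different blocks, giving {p4,p8,p9} and {p3}.
No further refinement is possible. Final partition (5 blocks): {p1,p5} | {p4,p8,p9} | {p6} | {p2} | {p3}.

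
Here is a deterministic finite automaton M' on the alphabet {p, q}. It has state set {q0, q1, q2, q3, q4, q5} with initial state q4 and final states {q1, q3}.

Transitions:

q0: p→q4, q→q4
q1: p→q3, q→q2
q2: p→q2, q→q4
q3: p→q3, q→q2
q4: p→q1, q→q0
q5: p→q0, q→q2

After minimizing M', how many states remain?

Reachable states from the start: {q0,q1,q2,q3,q4}. Unreachable: {q5} — drop them.
P0 = {q1,q3} | {q0,q2,q4}.
Split {q0,q2,q4} by δ(·,p) → {q0,q2} and {q4}.
On input p, block {q0,q2} splits into {q0} and {q2}.
The partition is now stable with 4 blocks: {q1,q3} | {q0} | {q4} | {q2}.

4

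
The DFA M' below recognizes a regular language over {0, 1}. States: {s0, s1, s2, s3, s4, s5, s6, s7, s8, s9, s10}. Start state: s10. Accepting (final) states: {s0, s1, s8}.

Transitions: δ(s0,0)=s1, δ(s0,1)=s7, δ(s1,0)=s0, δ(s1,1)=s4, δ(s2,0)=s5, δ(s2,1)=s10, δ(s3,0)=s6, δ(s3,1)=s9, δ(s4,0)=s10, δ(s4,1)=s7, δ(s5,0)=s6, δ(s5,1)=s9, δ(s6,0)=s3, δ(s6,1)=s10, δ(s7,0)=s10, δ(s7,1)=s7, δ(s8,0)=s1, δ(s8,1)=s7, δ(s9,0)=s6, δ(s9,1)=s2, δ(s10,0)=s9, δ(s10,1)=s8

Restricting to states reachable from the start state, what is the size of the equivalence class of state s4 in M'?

P0 = {s0,s1,s8} | {s2,s3,s4,s5,s6,s7,s9,s10}.
On input 1, block {s2,s3,s4,s5,s6,s7,s9,s10} splits into {s2,s3,s4,s5,s6,s7,s9} and {s10}.
Split {s2,s3,s4,s5,s6,s7,s9} by δ(·,0) → {s2,s3,s5,s6,s9} and {s4,s7}.
Refine {s2,s3,s5,s6,s9} on symbol 1: members go to different blocks, giving {s3,s5,s9} and {s2,s6}.
On input 1, block {s3,s5,s9} splits into {s3,s5} and {s9}.
The partition is now stable with 6 blocks: {s0,s1,s8} | {s3,s5} | {s10} | {s4,s7} | {s2,s6} | {s9}.
State s4 belongs to the block {s4,s7}, which has 2 states.

2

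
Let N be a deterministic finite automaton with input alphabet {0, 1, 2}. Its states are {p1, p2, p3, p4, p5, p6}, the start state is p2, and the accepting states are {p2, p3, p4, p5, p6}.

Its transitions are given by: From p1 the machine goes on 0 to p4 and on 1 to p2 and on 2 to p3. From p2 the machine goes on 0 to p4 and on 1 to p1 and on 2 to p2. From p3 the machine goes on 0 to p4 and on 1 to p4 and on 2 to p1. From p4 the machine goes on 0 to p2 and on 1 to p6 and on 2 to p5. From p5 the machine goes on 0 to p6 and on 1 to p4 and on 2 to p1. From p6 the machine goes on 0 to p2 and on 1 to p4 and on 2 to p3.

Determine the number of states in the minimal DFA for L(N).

4

Every state is reachable, so we keep all 6.
P0 = {p2,p3,p4,p5,p6} | {p1}.
Split {p2,p3,p4,p5,p6} by δ(·,1) → {p3,p4,p5,p6} and {p2}.
On input 0, block {p3,p4,p5,p6} splits into {p3,p5} and {p4,p6}.
Stable partition: {p3,p5} | {p1} | {p2} | {p4,p6} — 4 equivalence classes.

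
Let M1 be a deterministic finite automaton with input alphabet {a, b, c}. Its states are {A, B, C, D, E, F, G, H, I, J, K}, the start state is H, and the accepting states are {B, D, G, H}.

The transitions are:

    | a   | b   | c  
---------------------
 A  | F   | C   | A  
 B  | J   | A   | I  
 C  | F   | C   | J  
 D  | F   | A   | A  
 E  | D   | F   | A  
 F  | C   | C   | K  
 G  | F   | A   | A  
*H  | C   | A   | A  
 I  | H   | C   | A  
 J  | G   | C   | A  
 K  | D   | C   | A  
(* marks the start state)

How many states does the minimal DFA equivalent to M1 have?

Reachable states from the start: {A,C,D,F,G,H,J,K}. Unreachable: {B,E,I} — drop them.
Start with accepting vs non-accepting: {D,G,H} | {A,C,F,J,K}.
Split {A,C,F,J,K} by δ(·,a) → {A,C,F} and {J,K}.
On input c, block {A,C,F} splits into {C,F} and {A}.
No further refinement is possible. Final partition (4 blocks): {D,G,H} | {C,F} | {J,K} | {A}.

4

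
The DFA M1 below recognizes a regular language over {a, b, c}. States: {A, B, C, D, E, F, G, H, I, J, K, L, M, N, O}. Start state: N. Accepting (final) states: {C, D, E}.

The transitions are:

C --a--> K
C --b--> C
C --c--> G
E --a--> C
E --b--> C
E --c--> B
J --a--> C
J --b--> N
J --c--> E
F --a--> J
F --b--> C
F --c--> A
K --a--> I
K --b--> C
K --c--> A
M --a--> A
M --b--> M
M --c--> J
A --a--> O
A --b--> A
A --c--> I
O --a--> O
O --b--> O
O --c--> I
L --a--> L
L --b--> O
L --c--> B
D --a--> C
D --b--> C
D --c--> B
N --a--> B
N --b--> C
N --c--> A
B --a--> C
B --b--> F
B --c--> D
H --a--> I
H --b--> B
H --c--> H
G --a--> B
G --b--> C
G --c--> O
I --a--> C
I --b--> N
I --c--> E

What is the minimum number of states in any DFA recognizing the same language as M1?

First remove the unreachable states {H,L,M}; 12 states remain.
Start with accepting vs non-accepting: {C,D,E} | {A,B,F,G,I,J,K,N,O}.
On input a, block {C,D,E} splits into {D,E} and {C}.
Refine {A,B,F,G,I,J,K,N,O} on symbol a: members go to different blocks, giving {A,F,G,K,N,O} and {B,I,J}.
On input a, block {A,F,G,K,N,O} splits into {F,G,K,N} and {A,O}.
No further refinement is possible. Final partition (5 blocks): {D,E} | {F,G,K,N} | {C} | {B,I,J} | {A,O}.

5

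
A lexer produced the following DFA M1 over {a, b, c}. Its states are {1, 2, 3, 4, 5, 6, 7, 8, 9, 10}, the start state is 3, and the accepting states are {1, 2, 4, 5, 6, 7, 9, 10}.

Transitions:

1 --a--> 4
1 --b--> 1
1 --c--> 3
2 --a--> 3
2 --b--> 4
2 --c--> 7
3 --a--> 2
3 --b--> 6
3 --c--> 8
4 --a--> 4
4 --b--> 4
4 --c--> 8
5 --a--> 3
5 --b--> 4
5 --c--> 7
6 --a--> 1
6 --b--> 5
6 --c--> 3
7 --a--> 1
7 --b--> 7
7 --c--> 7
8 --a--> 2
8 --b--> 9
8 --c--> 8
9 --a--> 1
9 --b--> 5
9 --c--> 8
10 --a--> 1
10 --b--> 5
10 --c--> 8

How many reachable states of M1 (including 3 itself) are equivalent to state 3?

Reachable states from the start: {1,2,3,4,5,6,7,8,9}. Unreachable: {10} — drop them.
Start with accepting vs non-accepting: {1,2,4,5,6,7,9} | {3,8}.
Refine {1,2,4,5,6,7,9} on symbol a: members go to different blocks, giving {1,4,6,7,9} and {2,5}.
On input b, block {1,4,6,7,9} splits into {1,4,7} and {6,9}.
On input c, block {1,4,7} splits into {1,4} and {7}.
No further refinement is possible. Final partition (5 blocks): {1,4} | {3,8} | {2,5} | {6,9} | {7}.
The equivalence class containing 3 is {3,8}, of size 2.

2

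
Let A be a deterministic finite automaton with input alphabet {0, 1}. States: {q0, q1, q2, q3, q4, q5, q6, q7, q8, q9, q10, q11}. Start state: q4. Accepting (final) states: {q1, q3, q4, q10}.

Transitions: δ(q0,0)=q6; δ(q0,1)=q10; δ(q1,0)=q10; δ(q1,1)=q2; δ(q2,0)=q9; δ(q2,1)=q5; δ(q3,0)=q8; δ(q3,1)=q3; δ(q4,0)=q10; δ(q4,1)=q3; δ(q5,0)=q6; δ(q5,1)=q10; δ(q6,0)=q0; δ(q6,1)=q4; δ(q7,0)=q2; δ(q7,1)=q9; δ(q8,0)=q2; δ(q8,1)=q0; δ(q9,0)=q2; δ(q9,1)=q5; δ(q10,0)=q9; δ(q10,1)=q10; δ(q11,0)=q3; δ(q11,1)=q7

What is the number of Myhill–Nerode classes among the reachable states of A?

5

States {q1,q7,q11} cannot be reached from the start state, so discard them.
Start with accepting vs non-accepting: {q3,q4,q10} | {q0,q2,q5,q6,q8,q9}.
Split {q3,q4,q10} by δ(·,0) → {q3,q10} and {q4}.
Refine {q0,q2,q5,q6,q8,q9} on symbol 1: members go to different blocks, giving {q2,q8,q9} and {q0,q5} and {q6}.
No further refinement is possible. Final partition (5 blocks): {q3,q10} | {q2,q8,q9} | {q4} | {q0,q5} | {q6}.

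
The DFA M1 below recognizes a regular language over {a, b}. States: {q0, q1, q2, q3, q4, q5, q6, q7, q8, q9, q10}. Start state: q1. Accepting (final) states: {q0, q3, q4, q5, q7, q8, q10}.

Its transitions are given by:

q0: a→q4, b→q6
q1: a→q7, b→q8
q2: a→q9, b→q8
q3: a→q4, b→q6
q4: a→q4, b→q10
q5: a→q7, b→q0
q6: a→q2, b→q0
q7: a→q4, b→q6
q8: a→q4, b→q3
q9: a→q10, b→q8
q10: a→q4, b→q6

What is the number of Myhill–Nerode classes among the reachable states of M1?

First remove the unreachable states {q5}; 10 states remain.
Start with accepting vs non-accepting: {q0,q3,q4,q7,q8,q10} | {q1,q2,q6,q9}.
Refine {q0,q3,q4,q7,q8,q10} on symbol b: members go to different blocks, giving {q0,q3,q7,q10} and {q4,q8}.
On input a, block {q1,q2,q6,q9} splits into {q1,q9} and {q2,q6}.
On input a, block {q2,q6} splits into {q2} and {q6}.
Stable partition: {q0,q3,q7,q10} | {q1,q9} | {q4,q8} | {q2} | {q6} — 5 equivalence classes.

5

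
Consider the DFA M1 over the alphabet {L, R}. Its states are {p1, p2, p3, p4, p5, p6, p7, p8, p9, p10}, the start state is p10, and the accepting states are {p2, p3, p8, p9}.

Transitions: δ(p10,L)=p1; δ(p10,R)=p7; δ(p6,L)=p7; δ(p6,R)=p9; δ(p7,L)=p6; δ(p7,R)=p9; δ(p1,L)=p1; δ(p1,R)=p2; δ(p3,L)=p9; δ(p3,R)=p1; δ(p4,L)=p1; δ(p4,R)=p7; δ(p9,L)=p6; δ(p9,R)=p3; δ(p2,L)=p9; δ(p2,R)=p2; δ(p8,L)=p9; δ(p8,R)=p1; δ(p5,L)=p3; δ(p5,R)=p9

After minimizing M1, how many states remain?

6

Reachable states from the start: {p1,p2,p3,p6,p7,p9,p10}. Unreachable: {p4,p5,p8} — drop them.
P0 = {p2,p3,p9} | {p1,p6,p7,p10}.
Refine {p2,p3,p9} on symbol L: members go to different blocks, giving {p2,p3} and {p9}.
Refine {p2,p3} on symbol R: members go to different blocks, giving {p2} and {p3}.
Refine {p1,p6,p7,p10} on symbol R: members go to different blocks, giving {p6,p7} and {p1} and {p10}.
No further refinement is possible. Final partition (6 blocks): {p2} | {p6,p7} | {p9} | {p3} | {p1} | {p10}.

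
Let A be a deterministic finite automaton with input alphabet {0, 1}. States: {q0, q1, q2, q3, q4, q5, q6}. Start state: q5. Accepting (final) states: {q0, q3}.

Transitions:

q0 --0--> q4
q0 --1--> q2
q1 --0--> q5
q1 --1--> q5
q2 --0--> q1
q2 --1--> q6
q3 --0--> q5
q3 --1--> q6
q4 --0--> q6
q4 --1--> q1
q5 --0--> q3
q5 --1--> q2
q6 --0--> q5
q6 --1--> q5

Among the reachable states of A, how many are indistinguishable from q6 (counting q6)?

2

Reachable states from the start: {q1,q2,q3,q5,q6}. Unreachable: {q0,q4} — drop them.
Start with accepting vs non-accepting: {q3} | {q1,q2,q5,q6}.
Refine {q1,q2,q5,q6} on symbol 0: members go to different blocks, giving {q1,q2,q6} and {q5}.
Split {q1,q2,q6} by δ(·,0) → {q1,q6} and {q2}.
Stable partition: {q3} | {q1,q6} | {q5} | {q2} — 4 equivalence classes.
State q6 belongs to the block {q1,q6}, which has 2 states.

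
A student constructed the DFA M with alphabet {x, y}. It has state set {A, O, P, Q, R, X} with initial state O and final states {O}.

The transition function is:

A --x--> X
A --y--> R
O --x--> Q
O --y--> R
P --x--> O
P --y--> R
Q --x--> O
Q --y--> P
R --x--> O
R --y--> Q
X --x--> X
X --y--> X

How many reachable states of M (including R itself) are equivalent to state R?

3

Reachable states from the start: {O,P,Q,R}. Unreachable: {A,X} — drop them.
Start with accepting vs non-accepting: {O} | {P,Q,R}.
No further refinement is possible. Final partition (2 blocks): {O} | {P,Q,R}.
State R belongs to the block {P,Q,R}, which has 3 states.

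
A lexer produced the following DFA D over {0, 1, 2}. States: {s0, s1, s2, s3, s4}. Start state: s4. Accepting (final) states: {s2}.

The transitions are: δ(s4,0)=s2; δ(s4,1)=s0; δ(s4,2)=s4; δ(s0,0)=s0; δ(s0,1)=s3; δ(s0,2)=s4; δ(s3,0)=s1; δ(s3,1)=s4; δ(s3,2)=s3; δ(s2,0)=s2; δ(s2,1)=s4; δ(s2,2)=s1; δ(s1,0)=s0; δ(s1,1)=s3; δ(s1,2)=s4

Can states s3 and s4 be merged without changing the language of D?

No

All states are reachable from the start state.
Initial partition by acceptance: {s2} | {s0,s1,s3,s4}.
Split {s0,s1,s3,s4} by δ(·,0) → {s0,s1,s3} and {s4}.
Split {s0,s1,s3} by δ(·,1) → {s0,s1} and {s3}.
No further refinement is possible. Final partition (4 blocks): {s2} | {s0,s1} | {s4} | {s3}.
s3 and s4 end up in different blocks, so they are distinguishable. For instance, the string '0' is accepted from only s4.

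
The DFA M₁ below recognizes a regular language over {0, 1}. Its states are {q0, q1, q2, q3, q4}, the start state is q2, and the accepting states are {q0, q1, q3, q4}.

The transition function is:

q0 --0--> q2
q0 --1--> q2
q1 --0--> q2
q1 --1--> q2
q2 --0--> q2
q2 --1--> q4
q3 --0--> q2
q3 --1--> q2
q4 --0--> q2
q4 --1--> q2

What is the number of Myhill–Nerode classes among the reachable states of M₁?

2

States {q0,q1,q3} cannot be reached from the start state, so discard them.
P0 = {q4} | {q2}.
No further refinement is possible. Final partition (2 blocks): {q4} | {q2}.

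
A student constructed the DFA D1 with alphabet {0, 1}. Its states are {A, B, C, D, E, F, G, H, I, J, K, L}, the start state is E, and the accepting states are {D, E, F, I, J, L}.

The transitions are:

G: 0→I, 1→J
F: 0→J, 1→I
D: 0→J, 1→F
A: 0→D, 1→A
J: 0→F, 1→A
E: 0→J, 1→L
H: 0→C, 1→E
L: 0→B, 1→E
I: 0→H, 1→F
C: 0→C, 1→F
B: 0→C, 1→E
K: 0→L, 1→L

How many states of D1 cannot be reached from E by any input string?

2

No path from E leads to G, K; the other 10 states are all reachable.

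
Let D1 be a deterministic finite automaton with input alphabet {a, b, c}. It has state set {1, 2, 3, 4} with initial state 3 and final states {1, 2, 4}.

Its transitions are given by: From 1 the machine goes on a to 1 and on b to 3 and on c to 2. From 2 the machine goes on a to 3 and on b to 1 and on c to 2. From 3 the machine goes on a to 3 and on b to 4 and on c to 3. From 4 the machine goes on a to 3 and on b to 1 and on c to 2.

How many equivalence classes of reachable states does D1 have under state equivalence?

All states are reachable from the start state.
P0 = {1,2,4} | {3}.
Refine {1,2,4} on symbol a: members go to different blocks, giving {2,4} and {1}.
Stable partition: {2,4} | {3} | {1} — 3 equivalence classes.

3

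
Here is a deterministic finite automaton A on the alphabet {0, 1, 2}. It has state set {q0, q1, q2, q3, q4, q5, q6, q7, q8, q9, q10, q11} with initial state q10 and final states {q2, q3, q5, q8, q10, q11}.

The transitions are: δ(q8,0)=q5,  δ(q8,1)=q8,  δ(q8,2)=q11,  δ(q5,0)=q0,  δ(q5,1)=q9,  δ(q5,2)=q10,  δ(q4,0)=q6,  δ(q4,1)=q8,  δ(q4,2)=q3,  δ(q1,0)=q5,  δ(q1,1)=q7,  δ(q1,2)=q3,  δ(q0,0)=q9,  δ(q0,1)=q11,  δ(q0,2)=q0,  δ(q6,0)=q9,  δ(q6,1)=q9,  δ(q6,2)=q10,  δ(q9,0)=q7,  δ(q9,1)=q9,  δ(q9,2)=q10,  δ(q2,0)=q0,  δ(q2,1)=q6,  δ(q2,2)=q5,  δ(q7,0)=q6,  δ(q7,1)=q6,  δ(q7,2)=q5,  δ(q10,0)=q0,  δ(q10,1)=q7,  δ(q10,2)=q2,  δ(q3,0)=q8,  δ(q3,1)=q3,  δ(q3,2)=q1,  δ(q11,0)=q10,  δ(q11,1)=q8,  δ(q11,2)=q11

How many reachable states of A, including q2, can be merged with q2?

States {q1,q3,q4} cannot be reached from the start state, so discard them.
Start with accepting vs non-accepting: {q2,q5,q8,q10,q11} | {q0,q6,q7,q9}.
Split {q2,q5,q8,q10,q11} by δ(·,0) → {q2,q5,q10} and {q8,q11}.
Refine {q0,q6,q7,q9} on symbol 1: members go to different blocks, giving {q6,q7,q9} and {q0}.
The partition is now stable with 4 blocks: {q2,q5,q10} | {q6,q7,q9} | {q8,q11} | {q0}.
The equivalence class containing q2 is {q2,q5,q10}, of size 3.

3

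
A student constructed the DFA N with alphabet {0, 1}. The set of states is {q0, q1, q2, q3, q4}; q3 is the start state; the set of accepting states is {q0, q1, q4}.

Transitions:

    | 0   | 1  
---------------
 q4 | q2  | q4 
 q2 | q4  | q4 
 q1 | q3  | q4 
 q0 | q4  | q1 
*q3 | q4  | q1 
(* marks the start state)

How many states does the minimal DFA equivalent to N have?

States {q0} cannot be reached from the start state, so discard them.
Start with accepting vs non-accepting: {q1,q4} | {q2,q3}.
Stable partition: {q1,q4} | {q2,q3} — 2 equivalence classes.

2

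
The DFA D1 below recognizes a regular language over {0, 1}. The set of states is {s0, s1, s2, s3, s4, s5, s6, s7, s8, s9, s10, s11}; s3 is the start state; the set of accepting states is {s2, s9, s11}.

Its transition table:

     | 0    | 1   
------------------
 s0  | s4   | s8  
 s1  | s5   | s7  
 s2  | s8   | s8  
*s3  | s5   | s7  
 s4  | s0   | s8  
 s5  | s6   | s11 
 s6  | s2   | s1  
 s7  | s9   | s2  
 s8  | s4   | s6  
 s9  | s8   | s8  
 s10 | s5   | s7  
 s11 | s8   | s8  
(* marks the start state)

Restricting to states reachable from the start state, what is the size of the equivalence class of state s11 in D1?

States {s10} cannot be reached from the start state, so discard them.
Start with accepting vs non-accepting: {s2,s9,s11} | {s0,s1,s3,s4,s5,s6,s7,s8}.
On input 0, block {s0,s1,s3,s4,s5,s6,s7,s8} splits into {s0,s1,s3,s4,s5,s8} and {s6,s7}.
Refine {s0,s1,s3,s4,s5,s8} on symbol 0: members go to different blocks, giving {s0,s1,s3,s4,s8} and {s5}.
Refine {s0,s1,s3,s4,s8} on symbol 0: members go to different blocks, giving {s0,s4,s8} and {s1,s3}.
Refine {s0,s4,s8} on symbol 1: members go to different blocks, giving {s0,s4} and {s8}.
Refine {s6,s7} on symbol 1: members go to different blocks, giving {s6} and {s7}.
No further refinement is possible. Final partition (7 blocks): {s2,s9,s11} | {s0,s4} | {s6} | {s5} | {s1,s3} | {s8} | {s7}.
State s11 belongs to the block {s2,s9,s11}, which has 3 states.

3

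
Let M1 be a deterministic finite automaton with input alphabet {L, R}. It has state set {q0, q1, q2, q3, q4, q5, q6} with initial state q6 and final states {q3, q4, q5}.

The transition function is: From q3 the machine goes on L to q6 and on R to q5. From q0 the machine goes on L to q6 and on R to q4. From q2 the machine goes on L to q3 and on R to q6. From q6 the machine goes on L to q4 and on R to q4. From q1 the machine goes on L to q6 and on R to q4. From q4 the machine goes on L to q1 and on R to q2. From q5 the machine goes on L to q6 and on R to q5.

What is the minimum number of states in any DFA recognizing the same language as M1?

States {q0} cannot be reached from the start state, so discard them.
Start with accepting vs non-accepting: {q3,q4,q5} | {q1,q2,q6}.
Refine {q3,q4,q5} on symbol R: members go to different blocks, giving {q3,q5} and {q4}.
Split {q1,q2,q6} by δ(·,L) → {q1} and {q2} and {q6}.
The partition is now stable with 5 blocks: {q3,q5} | {q1} | {q4} | {q2} | {q6}.

5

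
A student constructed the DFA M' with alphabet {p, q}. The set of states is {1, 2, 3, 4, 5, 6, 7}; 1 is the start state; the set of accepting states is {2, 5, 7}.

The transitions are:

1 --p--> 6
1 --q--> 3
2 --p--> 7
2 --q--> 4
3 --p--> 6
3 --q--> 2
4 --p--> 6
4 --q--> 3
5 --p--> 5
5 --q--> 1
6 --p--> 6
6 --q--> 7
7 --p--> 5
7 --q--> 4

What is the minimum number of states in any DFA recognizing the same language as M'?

P0 = {2,5,7} | {1,3,4,6}.
Split {1,3,4,6} by δ(·,q) → {1,4} and {3,6}.
No further refinement is possible. Final partition (3 blocks): {2,5,7} | {1,4} | {3,6}.

3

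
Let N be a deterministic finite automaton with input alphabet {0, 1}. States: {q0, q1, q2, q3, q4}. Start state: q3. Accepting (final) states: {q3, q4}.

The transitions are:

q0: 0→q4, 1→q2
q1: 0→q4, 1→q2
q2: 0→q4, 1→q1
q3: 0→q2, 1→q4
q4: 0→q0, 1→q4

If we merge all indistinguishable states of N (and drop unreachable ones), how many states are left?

Every state is reachable, so we keep all 5.
P0 = {q3,q4} | {q0,q1,q2}.
The partition is now stable with 2 blocks: {q3,q4} | {q0,q1,q2}.

2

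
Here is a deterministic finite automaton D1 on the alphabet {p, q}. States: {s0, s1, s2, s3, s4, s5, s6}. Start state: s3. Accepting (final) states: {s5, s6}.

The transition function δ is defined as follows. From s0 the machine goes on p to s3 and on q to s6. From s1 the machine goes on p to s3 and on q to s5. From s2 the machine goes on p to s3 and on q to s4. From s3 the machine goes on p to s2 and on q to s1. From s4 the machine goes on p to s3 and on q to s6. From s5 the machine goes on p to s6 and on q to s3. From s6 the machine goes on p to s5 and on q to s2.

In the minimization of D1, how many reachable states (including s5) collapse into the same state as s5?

2

Reachable states from the start: {s1,s2,s3,s4,s5,s6}. Unreachable: {s0} — drop them.
P0 = {s5,s6} | {s1,s2,s3,s4}.
Split {s1,s2,s3,s4} by δ(·,q) → {s1,s4} and {s2,s3}.
Stable partition: {s5,s6} | {s1,s4} | {s2,s3} — 3 equivalence classes.
The equivalence class containing s5 is {s5,s6}, of size 2.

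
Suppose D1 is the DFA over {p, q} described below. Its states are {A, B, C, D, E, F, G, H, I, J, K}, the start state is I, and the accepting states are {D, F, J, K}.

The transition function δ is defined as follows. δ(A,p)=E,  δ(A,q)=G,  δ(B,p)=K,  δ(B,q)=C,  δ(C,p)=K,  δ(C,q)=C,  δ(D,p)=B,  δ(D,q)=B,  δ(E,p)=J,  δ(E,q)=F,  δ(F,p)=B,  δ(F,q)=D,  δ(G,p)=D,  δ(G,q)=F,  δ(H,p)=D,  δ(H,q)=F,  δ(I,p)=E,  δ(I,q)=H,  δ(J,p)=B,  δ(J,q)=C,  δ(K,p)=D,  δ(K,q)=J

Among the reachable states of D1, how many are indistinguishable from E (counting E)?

2

States {A,G} cannot be reached from the start state, so discard them.
Initial partition by acceptance: {D,F,J,K} | {B,C,E,H,I}.
Split {D,F,J,K} by δ(·,p) → {D,F,J} and {K}.
Refine {D,F,J} on symbol q: members go to different blocks, giving {D,J} and {F}.
On input p, block {B,C,E,H,I} splits into {B,C} and {E,H} and {I}.
Stable partition: {D,J} | {B,C} | {K} | {F} | {E,H} | {I} — 6 equivalence classes.
State E belongs to the block {E,H}, which has 2 states.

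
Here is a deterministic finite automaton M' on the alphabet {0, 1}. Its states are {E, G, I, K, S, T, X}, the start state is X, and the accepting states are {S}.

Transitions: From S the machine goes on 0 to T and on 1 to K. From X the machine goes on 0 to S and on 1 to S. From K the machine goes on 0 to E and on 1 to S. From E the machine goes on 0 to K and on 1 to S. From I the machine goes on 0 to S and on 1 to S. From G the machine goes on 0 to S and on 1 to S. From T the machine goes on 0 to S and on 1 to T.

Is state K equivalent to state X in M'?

States {G,I} cannot be reached from the start state, so discard them.
P0 = {S} | {E,K,T,X}.
Split {E,K,T,X} by δ(·,0) → {T,X} and {E,K}.
Split {T,X} by δ(·,1) → {T} and {X}.
The partition is now stable with 4 blocks: {S} | {T} | {E,K} | {X}.
K and X end up in different blocks, so they are distinguishable. For instance, the string '0' is accepted from only X.

No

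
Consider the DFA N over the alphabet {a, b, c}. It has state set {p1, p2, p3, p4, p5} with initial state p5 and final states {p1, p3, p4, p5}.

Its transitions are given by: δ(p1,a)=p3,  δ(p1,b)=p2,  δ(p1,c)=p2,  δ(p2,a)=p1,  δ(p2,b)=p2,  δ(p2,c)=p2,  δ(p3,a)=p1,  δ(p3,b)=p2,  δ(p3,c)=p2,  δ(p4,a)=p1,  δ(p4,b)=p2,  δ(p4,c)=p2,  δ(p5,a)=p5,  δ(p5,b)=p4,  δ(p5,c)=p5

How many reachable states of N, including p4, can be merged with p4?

Every state is reachable, so we keep all 5.
Start with accepting vs non-accepting: {p1,p3,p4,p5} | {p2}.
On input b, block {p1,p3,p4,p5} splits into {p1,p3,p4} and {p5}.
No further refinement is possible. Final partition (3 blocks): {p1,p3,p4} | {p2} | {p5}.
State p4 belongs to the block {p1,p3,p4}, which has 3 states.

3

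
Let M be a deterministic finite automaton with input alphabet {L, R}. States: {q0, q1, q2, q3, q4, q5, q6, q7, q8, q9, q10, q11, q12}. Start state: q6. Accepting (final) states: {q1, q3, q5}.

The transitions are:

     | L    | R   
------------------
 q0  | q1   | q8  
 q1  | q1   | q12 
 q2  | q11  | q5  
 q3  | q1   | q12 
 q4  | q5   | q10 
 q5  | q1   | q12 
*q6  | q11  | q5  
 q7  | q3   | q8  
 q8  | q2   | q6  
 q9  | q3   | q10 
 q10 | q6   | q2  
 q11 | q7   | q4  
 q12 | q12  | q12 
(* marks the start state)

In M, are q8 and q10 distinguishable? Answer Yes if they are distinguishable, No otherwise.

States {q0,q9} cannot be reached from the start state, so discard them.
P0 = {q1,q3,q5} | {q2,q4,q6,q7,q8,q10,q11,q12}.
Split {q2,q4,q6,q7,q8,q10,q11,q12} by δ(·,L) → {q2,q6,q8,q10,q11,q12} and {q4,q7}.
On input L, block {q2,q6,q8,q10,q11,q12} splits into {q2,q6,q8,q10,q12} and {q11}.
Split {q2,q6,q8,q10,q12} by δ(·,L) → {q8,q10,q12} and {q2,q6}.
On input L, block {q8,q10,q12} splits into {q8,q10} and {q12}.
No further refinement is possible. Final partition (6 blocks): {q1,q3,q5} | {q8,q10} | {q4,q7} | {q11} | {q2,q6} | {q12}.
q8 and q10 lie in the same block of the stable partition, so they are equivalent — no string distinguishes them.

No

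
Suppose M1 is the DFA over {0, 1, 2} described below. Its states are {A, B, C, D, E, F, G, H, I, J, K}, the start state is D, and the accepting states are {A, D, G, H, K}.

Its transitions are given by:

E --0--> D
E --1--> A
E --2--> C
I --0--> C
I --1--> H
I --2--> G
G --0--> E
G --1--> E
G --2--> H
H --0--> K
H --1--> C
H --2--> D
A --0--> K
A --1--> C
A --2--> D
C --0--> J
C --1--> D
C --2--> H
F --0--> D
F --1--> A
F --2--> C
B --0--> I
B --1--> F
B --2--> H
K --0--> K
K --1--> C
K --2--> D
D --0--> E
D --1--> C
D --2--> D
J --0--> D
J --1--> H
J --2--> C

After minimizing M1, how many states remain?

4

Reachable states from the start: {A,C,D,E,H,J,K}. Unreachable: {B,F,G,I} — drop them.
Start with accepting vs non-accepting: {A,D,H,K} | {C,E,J}.
Refine {A,D,H,K} on symbol 0: members go to different blocks, giving {A,H,K} and {D}.
On input 0, block {C,E,J} splits into {E,J} and {C}.
No further refinement is possible. Final partition (4 blocks): {A,H,K} | {E,J} | {D} | {C}.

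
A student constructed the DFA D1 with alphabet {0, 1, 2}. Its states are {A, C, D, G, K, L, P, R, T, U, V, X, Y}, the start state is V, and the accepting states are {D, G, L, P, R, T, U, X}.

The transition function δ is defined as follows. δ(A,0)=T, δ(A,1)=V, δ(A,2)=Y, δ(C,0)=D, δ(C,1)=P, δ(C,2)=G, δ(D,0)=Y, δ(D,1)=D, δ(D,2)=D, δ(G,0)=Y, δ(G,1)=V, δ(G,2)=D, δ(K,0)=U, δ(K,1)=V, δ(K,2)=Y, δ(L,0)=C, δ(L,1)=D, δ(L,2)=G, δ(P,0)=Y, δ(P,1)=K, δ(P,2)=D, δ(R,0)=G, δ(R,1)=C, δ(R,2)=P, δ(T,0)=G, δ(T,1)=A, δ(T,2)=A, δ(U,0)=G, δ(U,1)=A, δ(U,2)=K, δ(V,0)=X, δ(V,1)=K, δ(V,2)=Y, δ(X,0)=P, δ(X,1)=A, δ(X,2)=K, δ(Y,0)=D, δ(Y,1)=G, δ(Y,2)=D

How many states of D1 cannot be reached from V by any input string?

3

Starting at V and following transitions, the reachable set is {A, D, G, K, P, T, U, V, X, Y}. That leaves C, L, R unreachable — 3 in total.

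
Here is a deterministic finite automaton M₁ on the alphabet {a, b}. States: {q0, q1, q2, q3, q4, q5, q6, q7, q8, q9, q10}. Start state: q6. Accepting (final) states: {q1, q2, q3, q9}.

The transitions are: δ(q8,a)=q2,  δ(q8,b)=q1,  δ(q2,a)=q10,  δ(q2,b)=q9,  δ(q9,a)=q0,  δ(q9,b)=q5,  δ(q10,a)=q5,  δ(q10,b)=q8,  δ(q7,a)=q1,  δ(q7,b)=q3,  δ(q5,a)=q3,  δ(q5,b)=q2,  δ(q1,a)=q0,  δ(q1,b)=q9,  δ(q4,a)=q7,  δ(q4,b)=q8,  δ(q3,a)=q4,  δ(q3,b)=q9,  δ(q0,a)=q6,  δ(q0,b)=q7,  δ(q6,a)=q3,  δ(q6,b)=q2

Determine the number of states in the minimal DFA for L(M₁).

4

Initial partition by acceptance: {q1,q2,q3,q9} | {q0,q4,q5,q6,q7,q8,q10}.
Refine {q1,q2,q3,q9} on symbol b: members go to different blocks, giving {q1,q2,q3} and {q9}.
Refine {q0,q4,q5,q6,q7,q8,q10} on symbol a: members go to different blocks, giving {q5,q6,q7,q8} and {q0,q4,q10}.
The partition is now stable with 4 blocks: {q1,q2,q3} | {q5,q6,q7,q8} | {q9} | {q0,q4,q10}.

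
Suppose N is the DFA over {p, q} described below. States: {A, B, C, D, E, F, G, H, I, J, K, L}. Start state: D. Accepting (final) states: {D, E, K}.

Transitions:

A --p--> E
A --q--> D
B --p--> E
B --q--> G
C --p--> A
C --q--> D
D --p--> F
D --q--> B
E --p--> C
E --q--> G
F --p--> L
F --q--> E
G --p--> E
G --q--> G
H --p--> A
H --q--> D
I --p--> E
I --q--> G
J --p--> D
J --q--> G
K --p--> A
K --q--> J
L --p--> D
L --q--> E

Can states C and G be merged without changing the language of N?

No

Reachable states from the start: {A,B,C,D,E,F,G,L}. Unreachable: {H,I,J,K} — drop them.
Start with accepting vs non-accepting: {D,E} | {A,B,C,F,G,L}.
Split {A,B,C,F,G,L} by δ(·,p) → {A,B,G,L} and {C,F}.
Refine {A,B,G,L} on symbol q: members go to different blocks, giving {A,L} and {B,G}.
The partition is now stable with 4 blocks: {D,E} | {A,L} | {C,F} | {B,G}.
C and G end up in different blocks, so they are distinguishable. For instance, the string 'p' is accepted from only G.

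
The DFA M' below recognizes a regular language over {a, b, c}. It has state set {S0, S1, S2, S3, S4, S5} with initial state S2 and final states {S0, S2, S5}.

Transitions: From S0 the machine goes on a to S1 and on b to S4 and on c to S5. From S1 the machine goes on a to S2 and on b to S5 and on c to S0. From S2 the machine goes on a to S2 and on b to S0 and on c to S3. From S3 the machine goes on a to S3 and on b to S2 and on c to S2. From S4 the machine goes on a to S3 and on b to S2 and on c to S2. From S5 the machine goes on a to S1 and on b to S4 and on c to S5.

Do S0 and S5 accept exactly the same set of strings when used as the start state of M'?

Yes

All states are reachable from the start state.
Start with accepting vs non-accepting: {S0,S2,S5} | {S1,S3,S4}.
Refine {S0,S2,S5} on symbol a: members go to different blocks, giving {S0,S5} and {S2}.
Split {S1,S3,S4} by δ(·,a) → {S3,S4} and {S1}.
Stable partition: {S0,S5} | {S3,S4} | {S2} | {S1} — 4 equivalence classes.
S0 and S5 lie in the same block of the stable partition, so they are equivalent — no string distinguishes them.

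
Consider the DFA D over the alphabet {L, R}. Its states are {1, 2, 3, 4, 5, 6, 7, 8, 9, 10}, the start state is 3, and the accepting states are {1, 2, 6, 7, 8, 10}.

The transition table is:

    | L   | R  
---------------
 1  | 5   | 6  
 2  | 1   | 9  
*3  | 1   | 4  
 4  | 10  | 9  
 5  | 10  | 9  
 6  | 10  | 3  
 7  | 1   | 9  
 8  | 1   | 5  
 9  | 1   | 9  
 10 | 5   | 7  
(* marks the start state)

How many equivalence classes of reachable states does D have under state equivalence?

First remove the unreachable states {2,8}; 8 states remain.
Start with accepting vs non-accepting: {1,6,7,10} | {3,4,5,9}.
Split {1,6,7,10} by δ(·,L) → {1,10} and {6,7}.
The partition is now stable with 3 blocks: {1,10} | {3,4,5,9} | {6,7}.

3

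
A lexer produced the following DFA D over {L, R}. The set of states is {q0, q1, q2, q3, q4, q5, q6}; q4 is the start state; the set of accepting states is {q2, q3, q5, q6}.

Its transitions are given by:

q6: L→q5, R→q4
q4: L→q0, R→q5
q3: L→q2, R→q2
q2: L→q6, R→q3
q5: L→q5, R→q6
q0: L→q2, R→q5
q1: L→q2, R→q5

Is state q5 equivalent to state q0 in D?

Reachable states from the start: {q0,q2,q3,q4,q5,q6}. Unreachable: {q1} — drop them.
P0 = {q2,q3,q5,q6} | {q0,q4}.
On input R, block {q2,q3,q5,q6} splits into {q2,q3,q5} and {q6}.
On input L, block {q2,q3,q5} splits into {q3,q5} and {q2}.
Split {q3,q5} by δ(·,L) → {q3} and {q5}.
On input L, block {q0,q4} splits into {q0} and {q4}.
Stable partition: {q3} | {q0} | {q6} | {q2} | {q5} | {q4} — 6 equivalence classes.
q5 and q0 end up in different blocks, so they are distinguishable. For instance, the string 'ε' is accepted from only q5.

No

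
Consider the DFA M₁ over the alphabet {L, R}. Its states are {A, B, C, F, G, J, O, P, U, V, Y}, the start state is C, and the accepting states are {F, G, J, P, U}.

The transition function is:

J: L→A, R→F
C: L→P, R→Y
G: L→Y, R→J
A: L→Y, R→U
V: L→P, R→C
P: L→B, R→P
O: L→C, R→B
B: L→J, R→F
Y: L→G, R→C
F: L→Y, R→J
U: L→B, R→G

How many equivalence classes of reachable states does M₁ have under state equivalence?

8

First remove the unreachable states {O,V}; 9 states remain.
Initial partition by acceptance: {F,G,J,P,U} | {A,B,C,Y}.
On input L, block {A,B,C,Y} splits into {B,C,Y} and {A}.
Refine {F,G,J,P,U} on symbol L: members go to different blocks, giving {F,G,P,U} and {J}.
Refine {F,G,P,U} on symbol R: members go to different blocks, giving {P,U} and {F,G}.
On input R, block {P,U} splits into {U} and {P}.
Refine {B,C,Y} on symbol L: members go to different blocks, giving {Y} and {C} and {B}.
No further refinement is possible. Final partition (8 blocks): {U} | {Y} | {A} | {J} | {F,G} | {P} | {C} | {B}.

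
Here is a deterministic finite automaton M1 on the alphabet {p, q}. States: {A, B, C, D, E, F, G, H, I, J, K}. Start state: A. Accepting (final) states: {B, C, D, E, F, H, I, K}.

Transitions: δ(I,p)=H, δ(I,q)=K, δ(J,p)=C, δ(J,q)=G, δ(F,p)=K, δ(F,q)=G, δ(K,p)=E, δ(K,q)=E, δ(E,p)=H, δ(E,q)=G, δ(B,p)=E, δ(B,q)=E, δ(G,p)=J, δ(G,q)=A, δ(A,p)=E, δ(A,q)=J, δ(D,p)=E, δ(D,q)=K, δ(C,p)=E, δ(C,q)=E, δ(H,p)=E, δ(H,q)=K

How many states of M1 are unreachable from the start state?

No path from A leads to B, D, F, I; the other 7 states are all reachable.

4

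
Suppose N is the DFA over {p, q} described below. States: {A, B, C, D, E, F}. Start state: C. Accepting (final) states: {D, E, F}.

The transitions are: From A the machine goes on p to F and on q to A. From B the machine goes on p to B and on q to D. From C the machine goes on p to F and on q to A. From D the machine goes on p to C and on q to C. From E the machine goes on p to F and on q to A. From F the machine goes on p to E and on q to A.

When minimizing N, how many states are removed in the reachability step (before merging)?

2

No path from C leads to B, D; the other 4 states are all reachable.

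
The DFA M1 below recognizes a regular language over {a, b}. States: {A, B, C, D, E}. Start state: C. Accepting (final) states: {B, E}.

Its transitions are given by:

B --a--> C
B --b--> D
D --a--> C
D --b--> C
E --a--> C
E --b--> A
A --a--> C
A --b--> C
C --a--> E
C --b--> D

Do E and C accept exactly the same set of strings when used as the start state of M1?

First remove the unreachable states {B}; 4 states remain.
Start with accepting vs non-accepting: {E} | {A,C,D}.
Refine {A,C,D} on symbol a: members go to different blocks, giving {A,D} and {C}.
Stable partition: {E} | {A,D} | {C} — 3 equivalence classes.
E and C end up in different blocks, so they are distinguishable. For instance, the string 'ε' is accepted from only E.

No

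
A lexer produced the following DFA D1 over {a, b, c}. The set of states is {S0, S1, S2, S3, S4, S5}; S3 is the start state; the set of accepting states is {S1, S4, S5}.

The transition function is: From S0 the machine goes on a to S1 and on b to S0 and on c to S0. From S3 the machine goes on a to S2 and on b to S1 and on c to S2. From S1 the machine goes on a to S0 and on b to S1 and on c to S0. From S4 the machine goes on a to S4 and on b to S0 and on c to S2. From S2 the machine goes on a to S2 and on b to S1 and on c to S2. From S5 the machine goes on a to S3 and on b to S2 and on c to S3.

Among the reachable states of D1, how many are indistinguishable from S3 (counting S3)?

States {S4,S5} cannot be reached from the start state, so discard them.
P0 = {S1} | {S0,S2,S3}.
Refine {S0,S2,S3} on symbol a: members go to different blocks, giving {S2,S3} and {S0}.
The partition is now stable with 3 blocks: {S1} | {S2,S3} | {S0}.
The equivalence class containing S3 is {S2,S3}, of size 2.

2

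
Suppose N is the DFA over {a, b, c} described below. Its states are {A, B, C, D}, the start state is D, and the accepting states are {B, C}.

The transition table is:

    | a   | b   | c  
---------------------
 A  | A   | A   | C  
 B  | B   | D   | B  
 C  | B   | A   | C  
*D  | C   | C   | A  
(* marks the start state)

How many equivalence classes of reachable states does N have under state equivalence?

4

Start with accepting vs non-accepting: {B,C} | {A,D}.
On input a, block {A,D} splits into {A} and {D}.
Split {B,C} by δ(·,b) → {B} and {C}.
No further refinement is possible. Final partition (4 blocks): {B} | {A} | {D} | {C}.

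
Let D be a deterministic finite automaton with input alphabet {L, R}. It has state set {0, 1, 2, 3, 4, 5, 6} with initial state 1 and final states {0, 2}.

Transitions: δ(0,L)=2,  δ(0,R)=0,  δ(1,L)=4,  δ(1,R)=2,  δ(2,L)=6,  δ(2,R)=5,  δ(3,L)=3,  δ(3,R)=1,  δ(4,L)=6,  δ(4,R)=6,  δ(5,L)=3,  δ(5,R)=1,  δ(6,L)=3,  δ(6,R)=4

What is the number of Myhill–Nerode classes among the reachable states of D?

First remove the unreachable states {0}; 6 states remain.
Start with accepting vs non-accepting: {2} | {1,3,4,5,6}.
Split {1,3,4,5,6} by δ(·,R) → {3,4,5,6} and {1}.
Refine {3,4,5,6} on symbol R: members go to different blocks, giving {3,5} and {4,6}.
Refine {4,6} on symbol L: members go to different blocks, giving {4} and {6}.
The partition is now stable with 5 blocks: {2} | {3,5} | {1} | {4} | {6}.

5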